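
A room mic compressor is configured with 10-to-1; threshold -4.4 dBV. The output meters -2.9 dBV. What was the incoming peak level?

10.6 dBV

That's 1.5 dB above the -4.4 dBV threshold.
Before 10:1 compression the overshoot was 1.5 × 10 = 15 dB, so input = -4.4 + 15 = 10.6 dBV.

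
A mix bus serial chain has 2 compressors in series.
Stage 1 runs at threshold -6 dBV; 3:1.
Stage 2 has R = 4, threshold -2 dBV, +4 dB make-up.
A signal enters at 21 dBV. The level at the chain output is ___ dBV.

3.25 dBV

Stage 1: 27 dB above -6 dBV, reduced 3:1 to 9 dB above → 3 dBV.
Stage 2: 5 dB above -2 dBV, reduced 4:1 to 1.25 dB above → -0.75 dBV; +4 dB make-up → 3.25 dBV.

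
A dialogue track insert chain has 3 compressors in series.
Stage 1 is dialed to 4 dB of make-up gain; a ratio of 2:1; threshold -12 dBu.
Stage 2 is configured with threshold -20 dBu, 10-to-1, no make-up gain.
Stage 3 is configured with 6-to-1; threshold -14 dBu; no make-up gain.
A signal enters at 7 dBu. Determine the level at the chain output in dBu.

Stage 1: 7 dBu is 19 dB over -12 dBu; at 2:1 that becomes 9.5 dB over, giving -2.5 dBu; +4 dB make-up → 1.5 dBu.
Stage 2: overshoot 21.5 dB → 21.5/10 = 2.15 dB → -17.85 dBu.
Stage 3: -17.85 dBu ≤ -14 dBu, so stage 3 doesn't engage; output -17.85 dBu.

-17.85 dBu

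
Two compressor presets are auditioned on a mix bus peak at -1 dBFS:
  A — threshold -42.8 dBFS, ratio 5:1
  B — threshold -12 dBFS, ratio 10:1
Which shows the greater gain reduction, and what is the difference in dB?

A, by 23.54 dB

A: GR = 41.8 − 41.8/5 = 33.44 dB.
B: GR = 11 − 11/10 = 9.9 dB.
A applies 23.54 dB more gain reduction.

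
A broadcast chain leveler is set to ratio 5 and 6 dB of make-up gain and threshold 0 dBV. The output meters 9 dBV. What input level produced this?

15 dBV

Remove make-up: 9 − 6 = 3 dBV.
That's 3 dB above the 0 dBV threshold.
Undo the ratio: input overshoot = 3 × 5 = 15 dB, giving input = 15 dBV.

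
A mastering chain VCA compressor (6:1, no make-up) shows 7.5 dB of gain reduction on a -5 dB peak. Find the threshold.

Input is 9 dB above T (since output overshoot × R = input overshoot: (-12.5 − T)·6 = -5 − T gives T = -14 dB).
Check: -14 + (-5 − (-14))/6 = -14 + 1.5 = -12.5 dB. ✓

-14 dB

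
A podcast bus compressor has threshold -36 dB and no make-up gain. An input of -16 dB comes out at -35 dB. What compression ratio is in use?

20:1

Input overshoot = -16 − (-36) = 20 dB; output overshoot = -35 − (-36) = 1 dB.
Ratio = 20 / 1 = 20.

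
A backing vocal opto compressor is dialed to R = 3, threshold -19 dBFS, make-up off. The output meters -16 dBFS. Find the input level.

That's 3 dB above the -19 dBFS threshold.
Undo the ratio: input overshoot = 3 × 3 = 9 dB, giving input = -10 dBFS.

-10 dBFS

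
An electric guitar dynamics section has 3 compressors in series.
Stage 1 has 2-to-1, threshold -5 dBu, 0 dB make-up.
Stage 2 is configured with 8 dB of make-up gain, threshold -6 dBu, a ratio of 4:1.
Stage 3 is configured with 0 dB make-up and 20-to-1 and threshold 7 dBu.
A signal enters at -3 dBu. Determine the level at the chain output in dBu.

2.5 dBu

Stage 1: overshoot 2 dB → 2/2 = 1 dB → -4 dBu.
Stage 2: overshoot 2 dB → 2/4 = 0.5 dB → -5.5 dBu; +8 dB make-up → 2.5 dBu.
Stage 3: 2.5 dBu ≤ 7 dBu, so stage 3 doesn't engage; output 2.5 dBu.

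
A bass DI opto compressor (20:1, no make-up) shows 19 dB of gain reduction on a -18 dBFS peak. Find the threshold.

Let T be the threshold. Output overshoot = (input overshoot)/R, so -37 − T = (-18 − T)/20.
20·(-37 − T) = -18 − T → 19·T = -740 − (-18) = -722.
T = -722/19 = -38 dBFS.

-38 dBFS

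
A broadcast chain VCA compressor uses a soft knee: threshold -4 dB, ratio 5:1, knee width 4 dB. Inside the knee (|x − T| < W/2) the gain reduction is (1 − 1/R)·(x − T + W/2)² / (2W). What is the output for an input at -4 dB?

x − T + W/2 = -4 − (-4) + 2 = 2.
GR = (1 − 1/5) × 2² / 8 = 0.8 × 4 / 8 = 0.4 dB.
Output = -4 − 0.4 = -4.4 dB.

-4.4 dB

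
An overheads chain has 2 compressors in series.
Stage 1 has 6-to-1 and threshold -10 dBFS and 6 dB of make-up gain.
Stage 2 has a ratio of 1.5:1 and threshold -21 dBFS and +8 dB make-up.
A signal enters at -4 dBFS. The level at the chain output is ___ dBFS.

Stage 1: -4 dBFS is 6 dB over -10 dBFS; at 6:1 that becomes 1 dB over, giving -9 dBFS; +6 dB make-up → -3 dBFS.
Stage 2: overshoot 18 dB → 18/1.5 = 12 dB → -9 dBFS; +8 dB make-up → -1 dBFS.

-1 dBFS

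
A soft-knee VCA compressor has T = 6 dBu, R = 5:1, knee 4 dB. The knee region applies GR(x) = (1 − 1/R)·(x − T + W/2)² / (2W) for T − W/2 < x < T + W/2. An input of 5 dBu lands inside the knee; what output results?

x − T + W/2 = 5 − 6 + 2 = 1.
GR = (1 − 1/5) × 1² / 8 = 0.8 × 1 / 8 = 0.1 dB.
Output = 5 − 0.1 = 4.9 dBu.

4.9 dBu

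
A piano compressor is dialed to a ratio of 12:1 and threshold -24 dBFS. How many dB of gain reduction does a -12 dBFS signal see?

The signal is 12 dB above threshold.
After 12:1 compression the overshoot becomes 12/12 = 1 dB.
So the signal is attenuated by 12 − 1 = 11 dB.

11 dB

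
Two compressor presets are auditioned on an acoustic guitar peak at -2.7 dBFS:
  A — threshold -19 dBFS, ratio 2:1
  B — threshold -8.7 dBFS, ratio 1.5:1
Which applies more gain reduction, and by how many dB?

A, by 6.15 dB

A: 16.3 dB over, compressed to 8.15 dB over, so 8.15 dB of GR.
B: 6 dB over, compressed to 4 dB over, so 2 dB of GR.
Difference: 6.15 dB in favour of A.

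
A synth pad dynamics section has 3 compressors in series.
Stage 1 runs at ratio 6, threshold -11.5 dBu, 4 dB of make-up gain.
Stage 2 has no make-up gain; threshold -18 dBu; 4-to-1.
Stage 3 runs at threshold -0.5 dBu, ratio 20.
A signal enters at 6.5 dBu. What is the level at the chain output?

-14.625 dBu

Stage 1: 18 dB above -11.5 dBu, reduced 6:1 to 3 dB above → -8.5 dBu; +4 dB make-up → -4.5 dBu.
Stage 2: 13.5 dB above -18 dBu, reduced 4:1 to 3.375 dB above → -14.625 dBu.
Stage 3: -14.625 dBu is at or below the -0.5 dBu threshold — no compression; output -14.625 dBu.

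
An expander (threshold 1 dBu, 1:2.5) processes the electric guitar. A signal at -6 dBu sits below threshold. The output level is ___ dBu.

-16.5 dBu

The input is 7 dB below the 1 dBu threshold.
A 1:2.5 expander multiplies undershoot by 2.5: 7 × 2.5 = 17.5 dB below threshold.
Output = 1 − 17.5 = -16.5 dBu.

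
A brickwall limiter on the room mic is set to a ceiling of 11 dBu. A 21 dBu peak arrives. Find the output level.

A brickwall limiter is an ∞:1 compressor: any input above the ceiling is clamped to 11 dBu.

11 dBu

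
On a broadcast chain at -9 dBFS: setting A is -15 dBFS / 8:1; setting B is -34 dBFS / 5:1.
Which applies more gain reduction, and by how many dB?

A: 6 dB over, compressed to 0.75 dB over, so 5.25 dB of GR.
B: 25 dB over, compressed to 5 dB over, so 20 dB of GR.
B reduces 14.75 dB more.

B, by 14.75 dB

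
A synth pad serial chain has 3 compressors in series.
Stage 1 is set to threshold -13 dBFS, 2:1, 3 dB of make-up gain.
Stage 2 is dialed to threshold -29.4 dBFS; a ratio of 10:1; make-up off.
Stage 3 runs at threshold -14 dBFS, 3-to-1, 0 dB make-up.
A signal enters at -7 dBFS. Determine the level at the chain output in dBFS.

-27.16 dBFS

Stage 1: 6 dB above -13 dBFS, reduced 2:1 to 3 dB above → -10 dBFS; +3 dB make-up → -7 dBFS.
Stage 2: 22.4 dB above -29.4 dBFS, reduced 10:1 to 2.24 dB above → -27.16 dBFS.
Stage 3: below threshold (-27.16 ≤ -14); passes unchanged; output -27.16 dBFS.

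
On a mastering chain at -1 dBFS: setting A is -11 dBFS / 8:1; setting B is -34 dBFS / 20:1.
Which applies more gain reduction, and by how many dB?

B, by 22.6 dB

A: GR = 10 − 10/8 = 8.75 dB.
B: GR = 33 − 33/20 = 31.35 dB.
B reduces 22.6 dB more.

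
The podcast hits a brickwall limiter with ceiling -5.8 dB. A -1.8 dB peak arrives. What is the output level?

At ∞:1, everything above -5.8 dB is held at the ceiling.

-5.8 dB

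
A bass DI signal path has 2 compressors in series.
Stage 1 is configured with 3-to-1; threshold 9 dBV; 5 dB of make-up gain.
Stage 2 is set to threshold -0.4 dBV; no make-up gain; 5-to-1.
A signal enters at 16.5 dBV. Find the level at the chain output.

2.98 dBV

Stage 1: 16.5 dBV is 7.5 dB over 9 dBV; at 3:1 that becomes 2.5 dB over, giving 11.5 dBV; +5 dB make-up → 16.5 dBV.
Stage 2: overshoot 16.9 dB → 16.9/5 = 3.38 dB → 2.98 dBV.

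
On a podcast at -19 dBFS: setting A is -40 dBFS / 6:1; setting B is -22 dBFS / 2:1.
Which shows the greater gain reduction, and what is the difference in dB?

A, by 16 dB

A: overshoot 21 dB → output overshoot 3.5 dB → GR 17.5 dB.
B: overshoot 3 dB → output overshoot 1.5 dB → GR 1.5 dB.
A applies 16 dB more gain reduction.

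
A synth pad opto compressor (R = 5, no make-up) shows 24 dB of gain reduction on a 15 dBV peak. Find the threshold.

Gain reduction = 15 − (-9) = 24 dB; output overshoot = GR / (R − 1) = 24 / 4 = 6 dB.
Threshold = output − output overshoot = -9 − 6 = -15 dBV.

-15 dBV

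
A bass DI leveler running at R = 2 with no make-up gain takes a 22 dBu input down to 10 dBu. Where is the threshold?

-2 dBu

Let T be the threshold. Output overshoot = (input overshoot)/R, so 10 − T = (22 − T)/2.
2·(10 − T) = 22 − T → 1·T = 20 − 22 = -2.
T = -2/1 = -2 dBu.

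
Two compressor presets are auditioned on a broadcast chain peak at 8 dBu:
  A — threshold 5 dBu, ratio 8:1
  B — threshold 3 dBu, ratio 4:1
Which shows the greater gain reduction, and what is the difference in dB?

A: GR = 3 − 3/8 = 2.625 dB.
B: GR = 5 − 5/4 = 3.75 dB.
B applies 1.125 dB more gain reduction.

B, by 1.125 dB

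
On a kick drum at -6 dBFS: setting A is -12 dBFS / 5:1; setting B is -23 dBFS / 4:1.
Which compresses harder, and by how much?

A: 6 dB over, compressed to 1.2 dB over, so 4.8 dB of GR.
B: 17 dB over, compressed to 4.25 dB over, so 12.75 dB of GR.
B reduces 7.95 dB more.

B, by 7.95 dB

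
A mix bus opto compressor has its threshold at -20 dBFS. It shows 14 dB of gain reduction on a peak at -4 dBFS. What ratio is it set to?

Input overshoot = -4 − (-20) = 16 dB.
Output overshoot = 16 − 14 = 2 dB.
Ratio = input overshoot / output overshoot = 16 / 2 = 8.

8:1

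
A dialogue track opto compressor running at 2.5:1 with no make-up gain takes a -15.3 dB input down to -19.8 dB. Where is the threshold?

-22.8 dB

Gain reduction = -15.3 − (-19.8) = 4.5 dB; output overshoot = GR / (R − 1) = 4.5 / 1.5 = 3 dB.
Threshold = output − output overshoot = -19.8 − 3 = -22.8 dB.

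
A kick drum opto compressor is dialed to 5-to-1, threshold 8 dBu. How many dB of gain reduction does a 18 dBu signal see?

18 dBu exceeds the threshold by 10 dB.
At 5:1, output sits 10/5 = 2 dB above threshold.
Gain reduction = 10 − 2 = 8 dB.

8 dB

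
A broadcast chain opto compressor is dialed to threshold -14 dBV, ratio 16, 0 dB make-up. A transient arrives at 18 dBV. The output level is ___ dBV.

-12 dBV

Overshoot: 18 − (-14) = 32 dB.
At 16:1 the overshoot is divided by 16, leaving 2 dB above threshold.
That puts the output at -12 dBV.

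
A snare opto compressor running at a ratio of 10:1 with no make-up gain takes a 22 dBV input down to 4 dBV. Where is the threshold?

2 dBV

Let T be the threshold. Output overshoot = (input overshoot)/R, so 4 − T = (22 − T)/10.
10·(4 − T) = 22 − T → 9·T = 40 − 22 = 18.
T = 18/9 = 2 dBV.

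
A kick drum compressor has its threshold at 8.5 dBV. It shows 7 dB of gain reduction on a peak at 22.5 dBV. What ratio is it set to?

Input overshoot = 22.5 − 8.5 = 14 dB.
Output overshoot = 14 − 7 = 7 dB.
Ratio = input overshoot / output overshoot = 14 / 7 = 2.

2:1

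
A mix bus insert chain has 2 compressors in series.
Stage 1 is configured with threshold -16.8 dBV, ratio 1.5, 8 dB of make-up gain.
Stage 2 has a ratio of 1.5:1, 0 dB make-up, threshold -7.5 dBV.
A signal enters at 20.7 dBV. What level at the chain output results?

Stage 1: 20.7 dBV is 37.5 dB over -16.8 dBV; at 1.5:1 that becomes 25 dB over, giving 8.2 dBV; +8 dB make-up → 16.2 dBV.
Stage 2: 23.7 dB above -7.5 dBV, reduced 1.5:1 to 15.8 dB above → 8.3 dBV.

8.3 dBV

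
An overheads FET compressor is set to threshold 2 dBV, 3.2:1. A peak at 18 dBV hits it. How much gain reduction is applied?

11 dB

The signal is 16 dB above threshold.
After 3.2:1 compression the overshoot becomes 16/3.2 = 5 dB.
GR = overshoot in − overshoot out = 16 − 5 = 11 dB.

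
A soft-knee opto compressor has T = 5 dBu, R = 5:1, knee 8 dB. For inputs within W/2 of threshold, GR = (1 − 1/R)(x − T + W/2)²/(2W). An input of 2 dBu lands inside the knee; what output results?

x − T + W/2 = 2 − 5 + 4 = 1.
GR = (1 − 1/5) × 1² / 16 = 0.8 × 1 / 16 = 0.05 dB.
Output = 2 − 0.05 = 1.95 dBu.

1.95 dBu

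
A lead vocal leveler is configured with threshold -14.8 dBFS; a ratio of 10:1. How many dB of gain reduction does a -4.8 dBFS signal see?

9 dB

Overshoot = -4.8 − (-14.8) = 10 dB.
A 10:1 ratio leaves 1 dB of that excess.
GR = overshoot in − overshoot out = 10 − 1 = 9 dB.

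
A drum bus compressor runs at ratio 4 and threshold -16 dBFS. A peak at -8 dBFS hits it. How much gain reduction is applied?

6 dB

-8 dBFS exceeds the threshold by 8 dB.
After 4:1 compression the overshoot becomes 8/4 = 2 dB.
Gain reduction = 8 − 2 = 6 dB.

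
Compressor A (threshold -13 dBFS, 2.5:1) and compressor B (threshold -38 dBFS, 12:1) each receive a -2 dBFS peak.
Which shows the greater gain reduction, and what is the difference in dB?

A: 11 dB over, compressed to 4.4 dB over, so 6.6 dB of GR.
B: 36 dB over, compressed to 3 dB over, so 33 dB of GR.
B applies 26.4 dB more gain reduction.

B, by 26.4 dB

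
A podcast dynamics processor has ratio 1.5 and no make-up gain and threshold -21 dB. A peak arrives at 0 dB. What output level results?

0 dB sits 21 dB over threshold.
At 1.5:1 the overshoot is divided by 1.5, leaving 14 dB above threshold.
Output = -21 + 14 = -7 dB.

-7 dB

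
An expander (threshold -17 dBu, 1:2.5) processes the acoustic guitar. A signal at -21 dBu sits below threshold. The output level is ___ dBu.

-27 dBu

The input is 4 dB below the -17 dBu threshold.
A 1:2.5 expander multiplies undershoot by 2.5: 4 × 2.5 = 10 dB below threshold.
Output = -17 − 10 = -27 dBu.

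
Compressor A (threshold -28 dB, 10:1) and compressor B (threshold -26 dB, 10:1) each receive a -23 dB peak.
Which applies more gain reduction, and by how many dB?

A: GR = 5 − 5/10 = 4.5 dB.
B: GR = 3 − 3/10 = 2.7 dB.
A reduces 1.8 dB more.

A, by 1.8 dB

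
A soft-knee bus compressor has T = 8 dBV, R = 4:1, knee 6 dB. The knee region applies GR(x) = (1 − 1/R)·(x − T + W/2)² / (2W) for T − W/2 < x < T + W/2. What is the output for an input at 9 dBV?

x − T + W/2 = 9 − 8 + 3 = 4.
GR = (1 − 1/4) × 4² / 12 = 0.75 × 16 / 12 = 1 dB.
Output = 9 − 1 = 8 dBV.

8 dBV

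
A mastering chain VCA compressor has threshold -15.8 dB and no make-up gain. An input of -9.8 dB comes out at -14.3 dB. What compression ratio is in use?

4:1

Input overshoot = -9.8 − (-15.8) = 6 dB; output overshoot = -14.3 − (-15.8) = 1.5 dB.
Ratio = 6 / 1.5 = 4.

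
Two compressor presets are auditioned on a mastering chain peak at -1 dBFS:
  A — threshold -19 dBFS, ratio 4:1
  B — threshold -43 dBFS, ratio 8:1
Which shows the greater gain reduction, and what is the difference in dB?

B, by 23.25 dB

A: GR = 18 − 18/4 = 13.5 dB.
B: GR = 42 − 42/8 = 36.75 dB.
B applies 23.25 dB more gain reduction.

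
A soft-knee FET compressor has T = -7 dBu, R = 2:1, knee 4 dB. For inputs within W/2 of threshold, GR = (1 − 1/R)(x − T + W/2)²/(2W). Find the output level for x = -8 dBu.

x − T + W/2 = -8 − (-7) + 2 = 1.
GR = (1 − 1/2) × 1² / 8 = 0.5 × 1 / 8 = 0.0625 dB.
Output = -8 − 0.0625 = -8.0625 dBu.

-8.0625 dBu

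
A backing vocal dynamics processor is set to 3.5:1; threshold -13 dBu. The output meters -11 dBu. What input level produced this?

-6 dBu

That's 2 dB above the -13 dBu threshold.
Input overshoot = R × output overshoot = 7 dB → input = -13 + 7 = -6 dBu.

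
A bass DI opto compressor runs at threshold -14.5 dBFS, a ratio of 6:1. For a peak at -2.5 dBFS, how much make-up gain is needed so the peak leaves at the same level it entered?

10 dB

Overshoot 12 dB → 12/6 = 2 dB after compression, so the compressed level is -14.5 + 2 = -12.5 dBFS.
Make-up = target − compressed = -2.5 − (-12.5) = 10 dB.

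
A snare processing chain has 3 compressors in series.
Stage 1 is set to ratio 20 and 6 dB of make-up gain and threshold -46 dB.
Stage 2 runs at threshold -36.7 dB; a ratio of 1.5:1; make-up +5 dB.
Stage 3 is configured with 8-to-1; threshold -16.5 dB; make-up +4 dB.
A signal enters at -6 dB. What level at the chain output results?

-29 dB

Stage 1: overshoot 40 dB → 40/20 = 2 dB → -44 dB; +6 dB make-up → -38 dB.
Stage 2: -38 dB ≤ -36.7 dB, so stage 2 doesn't engage; make-up brings it to -33 dB.
Stage 3: -33 dB is at or below the -16.5 dB threshold — no compression; make-up brings it to -29 dB.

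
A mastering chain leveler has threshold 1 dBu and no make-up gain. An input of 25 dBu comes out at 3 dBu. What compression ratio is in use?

12:1

Input overshoot = 25 − 1 = 24 dB; output overshoot = 3 − 1 = 2 dB.
Ratio = 24 / 2 = 12.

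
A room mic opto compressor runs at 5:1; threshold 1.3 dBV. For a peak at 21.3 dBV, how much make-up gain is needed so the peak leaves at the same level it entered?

16 dB

Without make-up, output = threshold + overshoot/5 = 1.3 + 4 = 5.3 dBV.
Gap to target: 16 dB.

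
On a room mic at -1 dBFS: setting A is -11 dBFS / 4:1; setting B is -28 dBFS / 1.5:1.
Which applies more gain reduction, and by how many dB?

A: GR = 10 − 10/4 = 7.5 dB.
B: GR = 27 − 27/1.5 = 9 dB.
Difference: 1.5 dB in favour of B.

B, by 1.5 dB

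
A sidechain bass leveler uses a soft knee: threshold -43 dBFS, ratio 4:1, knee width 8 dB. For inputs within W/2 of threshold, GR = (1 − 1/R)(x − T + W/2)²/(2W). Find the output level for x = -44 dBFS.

x − T + W/2 = -44 − (-43) + 4 = 3.
GR = (1 − 1/4) × 3² / 16 = 0.75 × 9 / 16 = 0.421875 dB.
Output = -44 − 0.421875 = -44.421875 dBFS.

-44.421875 dBFS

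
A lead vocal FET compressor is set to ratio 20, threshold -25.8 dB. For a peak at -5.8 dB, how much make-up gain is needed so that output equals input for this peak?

Without make-up, output = threshold + overshoot/20 = -25.8 + 1 = -24.8 dB.
Gap to target: 19 dB.

19 dB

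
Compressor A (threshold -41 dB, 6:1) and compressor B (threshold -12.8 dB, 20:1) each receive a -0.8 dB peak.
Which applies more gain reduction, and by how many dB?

A: GR = 40.2 − 40.2/6 = 33.5 dB.
B: GR = 12 − 12/20 = 11.4 dB.
A applies 22.1 dB more gain reduction.

A, by 22.1 dB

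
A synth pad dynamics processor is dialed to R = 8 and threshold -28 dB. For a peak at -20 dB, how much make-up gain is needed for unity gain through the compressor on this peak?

Without make-up, output = threshold + overshoot/8 = -28 + 1 = -27 dB.
Gap to target: 7 dB.

7 dB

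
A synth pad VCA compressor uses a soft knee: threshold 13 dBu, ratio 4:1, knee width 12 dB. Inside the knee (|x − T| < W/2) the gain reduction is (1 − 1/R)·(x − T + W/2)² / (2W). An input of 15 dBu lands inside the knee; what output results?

13 dBu

x − T + W/2 = 15 − 13 + 6 = 8.
GR = (1 − 1/4) × 8² / 24 = 0.75 × 64 / 24 = 2 dB.
Output = 15 − 2 = 13 dBu.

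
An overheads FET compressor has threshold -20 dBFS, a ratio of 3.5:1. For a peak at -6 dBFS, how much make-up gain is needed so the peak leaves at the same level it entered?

10 dB

The peak compresses to -20 + 14/3.5 = -16 dBFS.
To reach -6 dBFS requires -6 − (-16) = 10 dB of make-up.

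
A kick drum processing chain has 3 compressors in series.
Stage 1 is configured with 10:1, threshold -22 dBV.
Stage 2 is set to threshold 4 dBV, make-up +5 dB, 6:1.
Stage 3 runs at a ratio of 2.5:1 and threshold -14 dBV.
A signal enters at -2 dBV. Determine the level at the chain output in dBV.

Stage 1: overshoot 20 dB → 20/10 = 2 dB → -20 dBV.
Stage 2: below threshold (-20 ≤ 4); passes unchanged; make-up brings it to -15 dBV.
Stage 3: -15 dBV ≤ -14 dBV, so stage 3 doesn't engage; output -15 dBV.

-15 dBV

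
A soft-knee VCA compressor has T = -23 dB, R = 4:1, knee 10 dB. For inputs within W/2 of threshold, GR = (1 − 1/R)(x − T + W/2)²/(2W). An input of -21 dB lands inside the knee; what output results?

x − T + W/2 = -21 − (-23) + 5 = 7.
GR = (1 − 1/4) × 7² / 20 = 0.75 × 49 / 20 = 1.8375 dB.
Output = -21 − 1.8375 = -22.8375 dB.

-22.8375 dB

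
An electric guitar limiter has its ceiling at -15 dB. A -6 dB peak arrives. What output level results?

A brickwall limiter is an ∞:1 compressor: any input above the ceiling is clamped to -15 dB.

-15 dB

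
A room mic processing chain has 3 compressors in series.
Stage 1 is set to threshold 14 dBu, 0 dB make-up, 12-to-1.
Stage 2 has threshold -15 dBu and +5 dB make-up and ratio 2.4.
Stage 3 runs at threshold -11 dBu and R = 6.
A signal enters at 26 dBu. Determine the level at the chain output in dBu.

Stage 1: 26 dBu is 12 dB over 14 dBu; at 12:1 that becomes 1 dB over, giving 15 dBu.
Stage 2: 15 dBu is 30 dB over -15 dBu; at 2.4:1 that becomes 12.5 dB over, giving -2.5 dBu; +5 dB make-up → 2.5 dBu.
Stage 3: 13.5 dB above -11 dBu, reduced 6:1 to 2.25 dB above → -8.75 dBu.

-8.75 dBu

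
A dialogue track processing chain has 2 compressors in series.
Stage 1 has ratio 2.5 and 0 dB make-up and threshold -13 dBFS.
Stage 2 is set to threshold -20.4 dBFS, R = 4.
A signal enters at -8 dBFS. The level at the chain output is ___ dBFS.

Stage 1: 5 dB above -13 dBFS, reduced 2.5:1 to 2 dB above → -11 dBFS.
Stage 2: -11 dBFS is 9.4 dB over -20.4 dBFS; at 4:1 that becomes 2.35 dB over, giving -18.05 dBFS.

-18.05 dBFS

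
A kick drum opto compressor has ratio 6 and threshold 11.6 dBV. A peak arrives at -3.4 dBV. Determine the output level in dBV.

-3.4 dBV is 15 dB below the 11.6 dBV threshold, so no gain reduction is applied.
Output = input = -3.4 dBV.

-3.4 dBV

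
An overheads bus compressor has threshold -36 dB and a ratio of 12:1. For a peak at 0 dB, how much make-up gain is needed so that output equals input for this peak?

Without make-up, output = threshold + overshoot/12 = -36 + 3 = -33 dB.
Gap to target: 33 dB.

33 dB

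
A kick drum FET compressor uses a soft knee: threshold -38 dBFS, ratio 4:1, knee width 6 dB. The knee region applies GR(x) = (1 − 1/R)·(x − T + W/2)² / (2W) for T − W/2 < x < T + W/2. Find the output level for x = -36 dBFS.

x − T + W/2 = -36 − (-38) + 3 = 5.
GR = (1 − 1/4) × 5² / 12 = 0.75 × 25 / 12 = 1.5625 dB.
Output = -36 − 1.5625 = -37.5625 dBFS.

-37.5625 dBFS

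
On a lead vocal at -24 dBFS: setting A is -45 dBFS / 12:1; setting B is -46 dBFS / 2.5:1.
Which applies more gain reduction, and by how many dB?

A, by 6.05 dB

A: 21 dB over, compressed to 1.75 dB over, so 19.25 dB of GR.
B: 22 dB over, compressed to 8.8 dB over, so 13.2 dB of GR.
A reduces 6.05 dB more.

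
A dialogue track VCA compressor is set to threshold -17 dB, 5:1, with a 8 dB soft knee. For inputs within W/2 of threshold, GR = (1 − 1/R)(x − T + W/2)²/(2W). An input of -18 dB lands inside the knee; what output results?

-18.45 dB

x − T + W/2 = -18 − (-17) + 4 = 3.
GR = (1 − 1/5) × 3² / 16 = 0.8 × 9 / 16 = 0.45 dB.
Output = -18 − 0.45 = -18.45 dB.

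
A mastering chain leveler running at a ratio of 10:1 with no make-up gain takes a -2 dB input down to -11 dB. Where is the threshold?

-12 dB

Input is 10 dB above T (since output overshoot × R = input overshoot: (-11 − T)·10 = -2 − T gives T = -12 dB).
Check: -12 + (-2 − (-12))/10 = -12 + 1 = -11 dB. ✓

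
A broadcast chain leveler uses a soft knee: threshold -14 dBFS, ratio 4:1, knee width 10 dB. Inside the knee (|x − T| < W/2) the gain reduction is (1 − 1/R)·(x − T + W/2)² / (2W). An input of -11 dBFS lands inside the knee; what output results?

x − T + W/2 = -11 − (-14) + 5 = 8.
GR = (1 − 1/4) × 8² / 20 = 0.75 × 64 / 20 = 2.4 dB.
Output = -11 − 2.4 = -13.4 dBFS.

-13.4 dBFS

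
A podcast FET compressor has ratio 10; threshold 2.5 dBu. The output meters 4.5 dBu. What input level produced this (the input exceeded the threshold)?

Post-compression overshoot = 4.5 − 2.5 = 2 dB.
Before 10:1 compression the overshoot was 2 × 10 = 20 dB, so input = 2.5 + 20 = 22.5 dBu.

22.5 dBu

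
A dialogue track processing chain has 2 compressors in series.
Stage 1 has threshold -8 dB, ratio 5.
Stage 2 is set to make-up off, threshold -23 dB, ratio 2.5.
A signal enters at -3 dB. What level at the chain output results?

Stage 1: -3 dB is 5 dB over -8 dB; at 5:1 that becomes 1 dB over, giving -7 dB.
Stage 2: -7 dB is 16 dB over -23 dB; at 2.5:1 that becomes 6.4 dB over, giving -16.6 dB.

-16.6 dB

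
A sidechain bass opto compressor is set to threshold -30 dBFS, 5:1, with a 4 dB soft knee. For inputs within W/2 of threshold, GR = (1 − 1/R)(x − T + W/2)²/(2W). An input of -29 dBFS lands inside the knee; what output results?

-29.9 dBFS

x − T + W/2 = -29 − (-30) + 2 = 3.
GR = (1 − 1/5) × 3² / 8 = 0.8 × 9 / 8 = 0.9 dB.
Output = -29 − 0.9 = -29.9 dBFS.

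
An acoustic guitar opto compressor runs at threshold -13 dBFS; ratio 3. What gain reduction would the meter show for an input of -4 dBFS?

6 dB

-4 dBFS exceeds the threshold by 9 dB.
A 3:1 ratio leaves 3 dB of that excess.
So the signal is attenuated by 9 − 3 = 6 dB.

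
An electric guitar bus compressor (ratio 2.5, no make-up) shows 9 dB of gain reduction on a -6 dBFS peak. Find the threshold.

Gain reduction = -6 − (-15) = 9 dB; output overshoot = GR / (R − 1) = 9 / 1.5 = 6 dB.
Threshold = output − output overshoot = -15 − 6 = -21 dBFS.

-21 dBFS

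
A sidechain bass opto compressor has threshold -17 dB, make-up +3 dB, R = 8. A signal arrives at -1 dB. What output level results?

-12 dB

The input is 16 dB above the -17 dB threshold.
The 16 dB excess becomes 2 dB after 8:1 reduction.
Output = -17 + 2 = -15 dB; make-up adds 3 dB, giving -12 dB.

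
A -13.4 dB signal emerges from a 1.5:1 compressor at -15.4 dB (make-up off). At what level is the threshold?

Input is 6 dB above T (since output overshoot × R = input overshoot: (-15.4 − T)·1.5 = -13.4 − T gives T = -19.4 dB).
Check: -19.4 + (-13.4 − (-19.4))/1.5 = -19.4 + 4 = -15.4 dB. ✓

-19.4 dB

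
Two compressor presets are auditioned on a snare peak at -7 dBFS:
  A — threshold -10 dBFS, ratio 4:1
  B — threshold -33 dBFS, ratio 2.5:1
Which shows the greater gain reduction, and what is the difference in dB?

B, by 13.35 dB

A: GR = 3 − 3/4 = 2.25 dB.
B: GR = 26 − 26/2.5 = 15.6 dB.
Difference: 13.35 dB in favour of B.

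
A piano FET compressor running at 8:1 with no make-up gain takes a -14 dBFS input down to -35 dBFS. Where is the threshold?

-38 dBFS

Gain reduction = -14 − (-35) = 21 dB; output overshoot = GR / (R − 1) = 21 / 7 = 3 dB.
Threshold = output − output overshoot = -35 − 3 = -38 dBFS.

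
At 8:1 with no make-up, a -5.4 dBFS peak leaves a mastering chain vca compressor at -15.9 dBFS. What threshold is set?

-17.4 dBFS

Gain reduction = -5.4 − (-15.9) = 10.5 dB; output overshoot = GR / (R − 1) = 10.5 / 7 = 1.5 dB.
Threshold = output − output overshoot = -15.9 − 1.5 = -17.4 dBFS.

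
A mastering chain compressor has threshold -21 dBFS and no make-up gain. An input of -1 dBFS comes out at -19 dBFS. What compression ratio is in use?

10:1

Input overshoot = -1 − (-21) = 20 dB; output overshoot = -19 − (-21) = 2 dB.
Ratio = 20 / 2 = 10.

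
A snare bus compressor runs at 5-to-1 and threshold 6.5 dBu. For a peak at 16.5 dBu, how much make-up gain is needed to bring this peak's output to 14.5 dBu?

6 dB

Without make-up, output = threshold + overshoot/5 = 6.5 + 2 = 8.5 dBu.
Gap to target: 6 dB.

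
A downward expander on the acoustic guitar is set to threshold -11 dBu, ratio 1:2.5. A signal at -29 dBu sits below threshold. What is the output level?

Below threshold, a 1:2.5 expander applies gain = (2.5−1)×(T − x) of attenuation.
(2.5−1) × 18 = 27 dB, so output = -29 − 27 = -56 dBu.

-56 dBu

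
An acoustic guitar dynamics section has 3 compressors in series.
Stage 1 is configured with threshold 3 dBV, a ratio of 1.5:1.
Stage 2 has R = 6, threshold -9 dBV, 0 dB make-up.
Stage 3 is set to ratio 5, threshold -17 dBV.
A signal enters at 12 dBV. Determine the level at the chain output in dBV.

-14.8 dBV

Stage 1: 9 dB above 3 dBV, reduced 1.5:1 to 6 dB above → 9 dBV.
Stage 2: overshoot 18 dB → 18/6 = 3 dB → -6 dBV.
Stage 3: -6 dBV is 11 dB over -17 dBV; at 5:1 that becomes 2.2 dB over, giving -14.8 dBV.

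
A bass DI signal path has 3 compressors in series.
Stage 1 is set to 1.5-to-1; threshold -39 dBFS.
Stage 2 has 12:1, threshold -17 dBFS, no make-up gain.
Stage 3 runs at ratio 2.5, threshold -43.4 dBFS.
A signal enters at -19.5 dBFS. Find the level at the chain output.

-36.44 dBFS

Stage 1: overshoot 19.5 dB → 19.5/1.5 = 13 dB → -26 dBFS.
Stage 2: -26 dBFS ≤ -17 dBFS, so stage 2 doesn't engage; output -26 dBFS.
Stage 3: -26 dBFS is 17.4 dB over -43.4 dBFS; at 2.5:1 that becomes 6.96 dB over, giving -36.44 dBFS.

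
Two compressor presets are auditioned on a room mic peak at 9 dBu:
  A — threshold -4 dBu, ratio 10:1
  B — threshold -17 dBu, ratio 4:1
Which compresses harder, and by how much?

A: overshoot 13 dB → output overshoot 1.3 dB → GR 11.7 dB.
B: overshoot 26 dB → output overshoot 6.5 dB → GR 19.5 dB.
B reduces 7.8 dB more.

B, by 7.8 dB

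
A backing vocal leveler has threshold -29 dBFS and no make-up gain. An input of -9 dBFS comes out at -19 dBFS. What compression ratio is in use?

2:1

Input overshoot = -9 − (-29) = 20 dB; output overshoot = -19 − (-29) = 10 dB.
Ratio = 20 / 10 = 2.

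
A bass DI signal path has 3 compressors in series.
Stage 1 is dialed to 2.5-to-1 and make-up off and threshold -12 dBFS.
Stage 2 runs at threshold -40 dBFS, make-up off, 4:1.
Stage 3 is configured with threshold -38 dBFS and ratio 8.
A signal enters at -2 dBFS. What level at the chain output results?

Stage 1: overshoot 10 dB → 10/2.5 = 4 dB → -8 dBFS.
Stage 2: 32 dB above -40 dBFS, reduced 4:1 to 8 dB above → -32 dBFS.
Stage 3: overshoot 6 dB → 6/8 = 0.75 dB → -37.25 dBFS.

-37.25 dBFS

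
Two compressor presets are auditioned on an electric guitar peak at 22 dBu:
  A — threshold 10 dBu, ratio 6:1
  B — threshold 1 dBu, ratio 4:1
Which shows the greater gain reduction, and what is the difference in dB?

B, by 5.75 dB

A: overshoot 12 dB → output overshoot 2 dB → GR 10 dB.
B: overshoot 21 dB → output overshoot 5.25 dB → GR 15.75 dB.
B applies 5.75 dB more gain reduction.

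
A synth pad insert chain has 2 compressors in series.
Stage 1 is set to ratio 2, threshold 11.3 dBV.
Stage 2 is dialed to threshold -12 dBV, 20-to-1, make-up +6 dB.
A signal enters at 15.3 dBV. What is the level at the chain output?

Stage 1: 15.3 dBV is 4 dB over 11.3 dBV; at 2:1 that becomes 2 dB over, giving 13.3 dBV.
Stage 2: overshoot 25.3 dB → 25.3/20 = 1.265 dB → -10.735 dBV; +6 dB make-up → -4.735 dBV.

-4.735 dBV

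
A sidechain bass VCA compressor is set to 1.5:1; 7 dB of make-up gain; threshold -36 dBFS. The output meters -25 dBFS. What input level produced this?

Remove make-up: -25 − 7 = -32 dBFS.
The compressed level sits -32 − (-36) = 4 dB over threshold.
Before 1.5:1 compression the overshoot was 4 × 1.5 = 6 dB, so input = -36 + 6 = -30 dBFS.

-30 dBFS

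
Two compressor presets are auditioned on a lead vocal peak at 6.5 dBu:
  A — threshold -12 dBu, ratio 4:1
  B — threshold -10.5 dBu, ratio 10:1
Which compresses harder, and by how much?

B, by 1.425 dB

A: overshoot 18.5 dB → output overshoot 4.625 dB → GR 13.875 dB.
B: overshoot 17 dB → output overshoot 1.7 dB → GR 15.3 dB.
Difference: 1.425 dB in favour of B.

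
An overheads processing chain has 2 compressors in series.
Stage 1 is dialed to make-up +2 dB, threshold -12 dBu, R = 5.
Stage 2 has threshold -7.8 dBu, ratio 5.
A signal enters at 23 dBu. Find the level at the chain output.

-6.84 dBu

Stage 1: overshoot 35 dB → 35/5 = 7 dB → -5 dBu; +2 dB make-up → -3 dBu.
Stage 2: 4.8 dB above -7.8 dBu, reduced 5:1 to 0.96 dB above → -6.84 dBu.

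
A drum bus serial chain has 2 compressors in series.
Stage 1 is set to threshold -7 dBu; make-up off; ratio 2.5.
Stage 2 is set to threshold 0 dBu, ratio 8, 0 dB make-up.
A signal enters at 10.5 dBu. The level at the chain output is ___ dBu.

Stage 1: 17.5 dB above -7 dBu, reduced 2.5:1 to 7 dB above → 0 dBu.
Stage 2: below threshold (0 ≤ 0); passes unchanged; output 0 dBu.

0 dBu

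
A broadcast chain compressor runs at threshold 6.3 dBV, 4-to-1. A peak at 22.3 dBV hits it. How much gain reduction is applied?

12 dB

22.3 dBV exceeds the threshold by 16 dB.
At 4:1, output sits 16/4 = 4 dB above threshold.
GR = overshoot in − overshoot out = 16 − 4 = 12 dB.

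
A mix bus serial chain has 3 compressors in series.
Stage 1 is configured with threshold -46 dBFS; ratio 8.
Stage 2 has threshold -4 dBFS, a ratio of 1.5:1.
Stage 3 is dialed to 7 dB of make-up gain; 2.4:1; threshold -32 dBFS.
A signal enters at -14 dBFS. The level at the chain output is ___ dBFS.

-35 dBFS

Stage 1: 32 dB above -46 dBFS, reduced 8:1 to 4 dB above → -42 dBFS.
Stage 2: below threshold (-42 ≤ -4); passes unchanged; output -42 dBFS.
Stage 3: below threshold (-42 ≤ -32); passes unchanged; make-up brings it to -35 dBFS.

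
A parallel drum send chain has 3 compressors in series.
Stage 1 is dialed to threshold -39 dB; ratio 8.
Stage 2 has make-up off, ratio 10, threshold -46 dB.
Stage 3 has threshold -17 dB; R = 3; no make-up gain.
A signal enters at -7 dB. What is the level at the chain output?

-44.9 dB

Stage 1: 32 dB above -39 dB, reduced 8:1 to 4 dB above → -35 dB.
Stage 2: -35 dB is 11 dB over -46 dB; at 10:1 that becomes 1.1 dB over, giving -44.9 dB.
Stage 3: below threshold (-44.9 ≤ -17); passes unchanged; output -44.9 dB.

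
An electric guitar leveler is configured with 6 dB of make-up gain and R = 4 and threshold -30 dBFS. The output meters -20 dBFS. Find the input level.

Stripping the +6 dB make-up gives -26 dBFS at the gain stage.
Post-compression overshoot = -26 − (-30) = 4 dB.
Input overshoot = R × output overshoot = 16 dB → input = -30 + 16 = -14 dBFS.

-14 dBFS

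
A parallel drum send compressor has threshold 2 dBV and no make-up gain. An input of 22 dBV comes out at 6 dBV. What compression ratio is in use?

Input overshoot = 22 − 2 = 20 dB; output overshoot = 6 − 2 = 4 dB.
Ratio = 20 / 4 = 5.

5:1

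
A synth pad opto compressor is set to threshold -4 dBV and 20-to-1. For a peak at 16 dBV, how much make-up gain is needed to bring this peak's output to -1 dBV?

2 dB

Without make-up, output = threshold + overshoot/20 = -4 + 1 = -3 dBV.
Gap to target: 2 dB.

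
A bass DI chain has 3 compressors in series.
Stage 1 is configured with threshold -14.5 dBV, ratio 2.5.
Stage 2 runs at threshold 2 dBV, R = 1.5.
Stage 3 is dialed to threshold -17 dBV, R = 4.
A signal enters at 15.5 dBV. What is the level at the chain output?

Stage 1: overshoot 30 dB → 30/2.5 = 12 dB → -2.5 dBV.
Stage 2: -2.5 dBV is at or below the 2 dBV threshold — no compression; output -2.5 dBV.
Stage 3: overshoot 14.5 dB → 14.5/4 = 3.625 dB → -13.375 dBV.

-13.375 dBV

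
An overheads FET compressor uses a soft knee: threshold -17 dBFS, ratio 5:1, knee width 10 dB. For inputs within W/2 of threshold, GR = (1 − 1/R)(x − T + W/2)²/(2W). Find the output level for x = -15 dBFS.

x − T + W/2 = -15 − (-17) + 5 = 7.
GR = (1 − 1/5) × 7² / 20 = 0.8 × 49 / 20 = 1.96 dB.
Output = -15 − 1.96 = -16.96 dBFS.

-16.96 dBFS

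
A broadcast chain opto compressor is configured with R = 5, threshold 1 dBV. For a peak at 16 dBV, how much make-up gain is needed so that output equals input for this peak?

Without make-up, output = threshold + overshoot/5 = 1 + 3 = 4 dBV.
Gap to target: 12 dB.

12 dB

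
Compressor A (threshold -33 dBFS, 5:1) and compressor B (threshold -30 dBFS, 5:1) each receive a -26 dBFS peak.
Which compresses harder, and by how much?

A: 7 dB over, compressed to 1.4 dB over, so 5.6 dB of GR.
B: 4 dB over, compressed to 0.8 dB over, so 3.2 dB of GR.
A reduces 2.4 dB more.

A, by 2.4 dB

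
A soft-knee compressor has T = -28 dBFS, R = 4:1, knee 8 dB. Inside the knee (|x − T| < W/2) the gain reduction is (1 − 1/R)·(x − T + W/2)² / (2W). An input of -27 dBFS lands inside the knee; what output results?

-28.171875 dBFS

x − T + W/2 = -27 − (-28) + 4 = 5.
GR = (1 − 1/4) × 5² / 16 = 0.75 × 25 / 16 = 1.171875 dB.
Output = -27 − 1.171875 = -28.171875 dBFS.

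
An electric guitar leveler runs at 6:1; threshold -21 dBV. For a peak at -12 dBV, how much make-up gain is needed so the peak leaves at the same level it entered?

Overshoot 9 dB → 9/6 = 1.5 dB after compression, so the compressed level is -21 + 1.5 = -19.5 dBV.
Make-up = target − compressed = -12 − (-19.5) = 7.5 dB.

7.5 dB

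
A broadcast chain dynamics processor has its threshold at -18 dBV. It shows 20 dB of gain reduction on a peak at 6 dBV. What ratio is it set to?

Input overshoot = 6 − (-18) = 24 dB.
Output overshoot = 24 − 20 = 4 dB.
Ratio = input overshoot / output overshoot = 24 / 4 = 6.

6:1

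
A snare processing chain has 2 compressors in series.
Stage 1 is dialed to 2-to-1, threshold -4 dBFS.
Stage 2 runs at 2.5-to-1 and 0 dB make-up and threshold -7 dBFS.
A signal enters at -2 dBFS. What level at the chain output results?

-5.4 dBFS

Stage 1: overshoot 2 dB → 2/2 = 1 dB → -3 dBFS.
Stage 2: -3 dBFS is 4 dB over -7 dBFS; at 2.5:1 that becomes 1.6 dB over, giving -5.4 dBFS.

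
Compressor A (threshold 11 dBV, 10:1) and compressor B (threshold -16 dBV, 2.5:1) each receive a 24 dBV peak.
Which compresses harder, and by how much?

B, by 12.3 dB

A: 13 dB over, compressed to 1.3 dB over, so 11.7 dB of GR.
B: 40 dB over, compressed to 16 dB over, so 24 dB of GR.
B reduces 12.3 dB more.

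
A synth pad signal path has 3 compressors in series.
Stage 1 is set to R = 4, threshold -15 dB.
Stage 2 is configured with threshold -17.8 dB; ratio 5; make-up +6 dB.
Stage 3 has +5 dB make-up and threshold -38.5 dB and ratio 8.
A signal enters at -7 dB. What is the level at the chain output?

Stage 1: 8 dB above -15 dB, reduced 4:1 to 2 dB above → -13 dB.
Stage 2: 4.8 dB above -17.8 dB, reduced 5:1 to 0.96 dB above → -16.84 dB; +6 dB make-up → -10.84 dB.
Stage 3: overshoot 27.66 dB → 27.66/8 = 3.4575 dB → -35.0425 dB; +5 dB make-up → -30.0425 dB.

-30.0425 dB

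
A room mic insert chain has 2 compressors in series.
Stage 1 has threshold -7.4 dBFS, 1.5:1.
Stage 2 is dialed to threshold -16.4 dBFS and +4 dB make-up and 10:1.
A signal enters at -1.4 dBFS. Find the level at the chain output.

-11.1 dBFS

Stage 1: -1.4 dBFS is 6 dB over -7.4 dBFS; at 1.5:1 that becomes 4 dB over, giving -3.4 dBFS.
Stage 2: 13 dB above -16.4 dBFS, reduced 10:1 to 1.3 dB above → -15.1 dBFS; +4 dB make-up → -11.1 dBFS.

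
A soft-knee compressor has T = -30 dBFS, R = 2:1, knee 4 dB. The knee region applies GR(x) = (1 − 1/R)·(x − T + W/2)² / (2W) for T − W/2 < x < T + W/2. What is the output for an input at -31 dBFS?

-31.0625 dBFS

x − T + W/2 = -31 − (-30) + 2 = 1.
GR = (1 − 1/2) × 1² / 8 = 0.5 × 1 / 8 = 0.0625 dB.
Output = -31 − 0.0625 = -31.0625 dBFS.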